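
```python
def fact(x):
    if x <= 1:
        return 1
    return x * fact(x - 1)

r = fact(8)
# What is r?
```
Call trace:
fact(x=8)
  fact(x=7)
    fact(x=6)
      fact(x=5)
        fact(x=4)
          fact(x=3)
            fact(x=2)
              fact(x=1)
              -> return 1
            -> return 2
          -> return 6
        -> return 24
      -> return 120
    -> return 720
  -> return 5040
-> return 40320

Final answer: 40320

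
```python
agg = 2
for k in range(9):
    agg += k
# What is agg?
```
Trace:
  agg=2
  agg=2, k=0
  agg=3, k=1
  agg=5, k=2
  agg=8, k=3
  agg=12, k=4
  agg=17, k=5
  agg=23, k=6
  agg=30, k=7
  agg=38, k=8

Final answer: 38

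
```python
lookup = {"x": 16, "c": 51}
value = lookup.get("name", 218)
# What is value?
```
Trace:
  lookup={'x': 16, 'c': 51}
  lookup={'x': 16, 'c': 51}, value=218

Final answer: 218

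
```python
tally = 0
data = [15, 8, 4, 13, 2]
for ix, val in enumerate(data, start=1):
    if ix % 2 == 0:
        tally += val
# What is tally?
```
Trace:
  tally=0
  tally=0, ix=1, val=15
  tally=8, ix=2, val=8
  tally=8, ix=3, val=4
  tally=21, ix=4, val=13
  tally=21, ix=5, val=2

Final answer: 21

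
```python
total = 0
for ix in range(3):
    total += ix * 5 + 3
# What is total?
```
Trace:
  total=0
  total=3, ix=0
  total=11, ix=1
  total=24, ix=2

Final answer: 24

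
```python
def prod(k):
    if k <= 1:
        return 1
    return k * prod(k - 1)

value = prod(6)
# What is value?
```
Call trace:
prod(k=6)
  prod(k=5)
    prod(k=4)
      prod(k=3)
        prod(k=2)
          prod(k=1)
          -> return 1
        -> return 2
      -> return 6
    -> return 24
  -> return 120
-> return 720

Final answer: 720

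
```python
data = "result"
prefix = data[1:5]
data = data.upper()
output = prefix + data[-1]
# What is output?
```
Trace:
  data='result'
  data='result', prefix='esul'
  data='RESULT', prefix='esul'
  data='RESULT', prefix='esul', output='esulT'

Final answer: 'esulT'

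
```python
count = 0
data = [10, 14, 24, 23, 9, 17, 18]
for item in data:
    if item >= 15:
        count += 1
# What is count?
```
Trace:
  count=0
  count=0, item=10
  count=0, item=14
  count=1, item=24
  count=2, item=23
  count=2, item=9
  count=3, item=17
  count=4, item=18

Final answer: 4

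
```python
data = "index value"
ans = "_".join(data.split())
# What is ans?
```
Trace:
  data='index value'
  data='index value', ans='index_value'

Final answer: 'index_value'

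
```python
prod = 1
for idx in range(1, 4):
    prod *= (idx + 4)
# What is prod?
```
Trace:
  prod=1
  prod=5, idx=1
  prod=30, idx=2
  prod=210, idx=3

Final answer: 210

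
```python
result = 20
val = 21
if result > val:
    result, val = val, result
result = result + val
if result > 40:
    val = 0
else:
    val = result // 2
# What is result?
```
Trace:
  result=20
  result=20, val=21
  result=20, val=21
  result=41, val=21
  result=41, val=0

Final answer: 41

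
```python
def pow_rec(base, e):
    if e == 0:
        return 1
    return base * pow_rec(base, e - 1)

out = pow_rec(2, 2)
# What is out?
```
Call trace:
pow_rec(base=2, e=2)
  pow_rec(base=2, e=1)
    pow_rec(base=2, e=0)
    -> return 1
  -> return 2
-> return 4

Final answer: 4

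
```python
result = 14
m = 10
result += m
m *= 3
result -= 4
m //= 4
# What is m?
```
Trace:
  result=14
  result=14, m=10
  result=24, m=10
  result=24, m=30
  result=20, m=30
  result=20, m=7

Final answer: 7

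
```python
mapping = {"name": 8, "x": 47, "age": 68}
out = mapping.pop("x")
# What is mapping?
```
Trace:
  mapping={'name': 8, 'x': 47, 'age': 68}
  mapping={'name': 8, 'age': 68}, out=47

Final answer: {'name': 8, 'age': 68}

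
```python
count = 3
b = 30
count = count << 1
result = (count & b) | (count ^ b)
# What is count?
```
Trace:
  count=3
  count=3, b=30
  count=6, b=30
  count=6, b=30, result=30

Final answer: 6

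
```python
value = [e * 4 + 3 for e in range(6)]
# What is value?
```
Trace:
  e=0
  e=1
  e=2
  e=3
  e=4
  e=5
  value=[3, 7, 11, 15, 19, 23]

Final answer: [3, 7, 11, 15, 19, 23]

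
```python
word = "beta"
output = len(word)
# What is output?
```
Trace:
  word='beta'
  word='beta', output=4

Final answer: 4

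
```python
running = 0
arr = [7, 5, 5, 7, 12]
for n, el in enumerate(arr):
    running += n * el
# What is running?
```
Trace:
  running=0
  running=0, n=0, el=7
  running=5, n=1, el=5
  running=15, n=2, el=5
  running=36, n=3, el=7
  running=84, n=4, el=12

Final answer: 84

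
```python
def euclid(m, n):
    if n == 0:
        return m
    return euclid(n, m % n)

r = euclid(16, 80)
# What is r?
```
Call trace:
euclid(m=16, n=80)
  euclid(m=80, n=16)
    euclid(m=16, n=0)
    -> return 16
  -> return 16
-> return 16

Final answer: 16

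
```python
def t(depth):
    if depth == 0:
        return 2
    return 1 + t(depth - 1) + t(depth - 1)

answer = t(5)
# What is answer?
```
Call trace (a repeated sub-call is expanded the first time; later identical calls just restate its return value):
t(depth=5)
  t(depth=4)
    t(depth=3)
      t(depth=2)
        t(depth=1)
          t(depth=0)
          -> return 2
          t(depth=0)
          -> return 2
        -> return 5
        t(depth=1) -> return 5  (same call as traced above)
      -> return 11
      t(depth=2) -> return 11  (same call as traced above)
    -> return 23
    t(depth=3) -> return 23  (same call as traced above)
  -> return 47
  t(depth=4) -> return 47  (same call as traced above)
-> return 95

Final answer: 95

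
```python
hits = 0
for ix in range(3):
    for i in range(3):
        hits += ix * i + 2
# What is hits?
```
Trace:
  hits=0
  hits=2, ix=0, i=0
  hits=4, ix=0, i=1
  hits=6, ix=0, i=2
  hits=8, ix=1, i=0
  hits=11, ix=1, i=1
  hits=15, ix=1, i=2
  hits=17, ix=2, i=0
  hits=21, ix=2, i=1
  hits=27, ix=2, i=2

Final answer: 27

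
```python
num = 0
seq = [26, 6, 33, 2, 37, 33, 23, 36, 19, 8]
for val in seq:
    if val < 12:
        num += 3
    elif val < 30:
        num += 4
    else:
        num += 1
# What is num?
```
Trace:
  num=0
  num=4, val=26
  num=7, val=6
  num=8, val=33
  num=11, val=2
  num=12, val=37
  num=13, val=33
  num=17, val=23
  num=18, val=36
  num=22, val=19
  num=25, val=8

Final answer: 25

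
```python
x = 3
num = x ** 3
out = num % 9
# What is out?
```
Trace:
  x=3
  x=3, num=27
  x=3, num=27, out=0

Final answer: 0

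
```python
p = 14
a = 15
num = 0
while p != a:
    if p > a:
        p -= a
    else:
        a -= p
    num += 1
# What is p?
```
Trace:
  p=14
  p=14, a=15
  p=14, a=15, num=0
  p=14, a=1, num=1
  p=13, a=1, num=2
  p=12, a=1, num=3
  p=11, a=1, num=4
  p=10, a=1, num=5
  p=9, a=1, num=6
  p=8, a=1, num=7
  p=7, a=1, num=8
  p=6, a=1, num=9
  p=5, a=1, num=10
  p=4, a=1, num=11
  p=3, a=1, num=12
  p=2, a=1, num=13
  p=1, a=1, num=14

Final answer: 1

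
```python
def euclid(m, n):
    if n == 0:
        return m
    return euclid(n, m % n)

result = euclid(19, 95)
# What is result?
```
Call trace:
euclid(m=19, n=95)
  euclid(m=95, n=19)
    euclid(m=19, n=0)
    -> return 19
  -> return 19
-> return 19

Final answer: 19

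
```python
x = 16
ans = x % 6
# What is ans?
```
Trace:
  x=16
  x=16, ans=4

Final answer: 4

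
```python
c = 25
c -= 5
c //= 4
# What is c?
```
Trace:
  c=25
  c=20
  c=5

Final answer: 5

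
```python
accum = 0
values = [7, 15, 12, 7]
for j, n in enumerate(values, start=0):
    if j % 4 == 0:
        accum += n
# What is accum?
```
Trace:
  accum=0
  accum=7, j=0, n=7
  accum=7, j=1, n=15
  accum=7, j=2, n=12
  accum=7, j=3, n=7

Final answer: 7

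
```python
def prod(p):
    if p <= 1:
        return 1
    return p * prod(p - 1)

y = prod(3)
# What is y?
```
Call trace:
prod(p=3)
  prod(p=2)
    prod(p=1)
    -> return 1
  -> return 2
-> return 6

Final answer: 6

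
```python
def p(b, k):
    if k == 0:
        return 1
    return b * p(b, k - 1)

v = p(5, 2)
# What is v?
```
Call trace:
p(b=5, k=2)
  p(b=5, k=1)
    p(b=5, k=0)
    -> return 1
  -> return 5
-> return 25

Final answer: 25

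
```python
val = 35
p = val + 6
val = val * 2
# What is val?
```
Trace:
  val=35
  val=35, p=41
  val=70, p=41

Final answer: 70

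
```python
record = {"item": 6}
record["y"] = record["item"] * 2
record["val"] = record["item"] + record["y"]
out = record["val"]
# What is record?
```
Trace:
  record={'item': 6}
  record={'item': 6, 'y': 12}
  record={'item': 6, 'y': 12, 'val': 18}
  record={'item': 6, 'y': 12, 'val': 18}, out=18

Final answer: {'item': 6, 'y': 12, 'val': 18}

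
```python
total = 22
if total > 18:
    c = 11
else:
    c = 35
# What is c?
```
Trace:
  total=22
  total=22, c=11

Final answer: 11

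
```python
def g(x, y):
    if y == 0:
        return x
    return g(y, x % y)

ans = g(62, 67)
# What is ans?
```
Call trace:
g(x=62, y=67)
  g(x=67, y=62)
    g(x=62, y=5)
      g(x=5, y=2)
        g(x=2, y=1)
          g(x=1, y=0)
          -> return 1
        -> return 1
      -> return 1
    -> return 1
  -> return 1
-> return 1

Final answer: 1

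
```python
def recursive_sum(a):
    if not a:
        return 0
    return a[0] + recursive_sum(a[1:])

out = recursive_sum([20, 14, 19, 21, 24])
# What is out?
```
Call trace:
recursive_sum(a=[20, 14, 19, 21, 24])
  recursive_sum(a=[14, 19, 21, 24])
    recursive_sum(a=[19, 21, 24])
      recursive_sum(a=[21, 24])
        recursive_sum(a=[24])
          recursive_sum(a=[])
          -> return 0
        -> return 24
      -> return 45
    -> return 64
  -> return 78
-> return 98

Final answer: 98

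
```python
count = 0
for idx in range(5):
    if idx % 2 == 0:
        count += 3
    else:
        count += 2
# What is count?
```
Trace:
  count=0
  count=3, idx=0
  count=5, idx=1
  count=8, idx=2
  count=10, idx=3
  count=13, idx=4

Final answer: 13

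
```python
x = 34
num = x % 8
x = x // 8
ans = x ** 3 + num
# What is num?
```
Trace:
  x=34
  x=34, num=2
  x=4, num=2
  x=4, num=2, ans=66

Final answer: 2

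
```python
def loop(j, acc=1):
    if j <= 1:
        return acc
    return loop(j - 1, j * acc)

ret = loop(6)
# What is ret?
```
Call trace:
loop(j=6, acc=1)
  loop(j=5, acc=6)
    loop(j=4, acc=30)
      loop(j=3, acc=120)
        loop(j=2, acc=360)
          loop(j=1, acc=720)
          -> return 720
        -> return 720
      -> return 720
    -> return 720
  -> return 720
-> return 720

Final answer: 720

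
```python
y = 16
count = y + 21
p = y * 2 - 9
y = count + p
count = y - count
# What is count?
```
Trace:
  y=16
  y=16, count=37
  y=16, count=37, p=23
  y=60, count=37, p=23
  y=60, count=23, p=23

Final answer: 23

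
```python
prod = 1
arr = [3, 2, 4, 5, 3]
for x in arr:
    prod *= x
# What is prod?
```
Trace:
  prod=1
  prod=3, x=3
  prod=6, x=2
  prod=24, x=4
  prod=120, x=5
  prod=360, x=3

Final answer: 360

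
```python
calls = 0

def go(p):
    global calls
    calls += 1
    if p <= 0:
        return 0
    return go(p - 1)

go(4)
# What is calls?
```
Call trace:
go(p=4)
  go(p=3)
    go(p=2)
      go(p=1)
        go(p=0)
        -> return 0
      -> return 0
    -> return 0
  -> return 0
-> return 0

calls is incremented once per call. go is entered once for each p = 4, 3, 2, 1, 0 (the p <= 0 call returns without recursing), i.e. 4 + 1 calls.
calls = 5

Final answer: 5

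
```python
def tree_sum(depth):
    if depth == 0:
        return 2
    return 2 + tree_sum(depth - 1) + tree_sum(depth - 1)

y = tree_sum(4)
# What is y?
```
Call trace (a repeated sub-call is expanded the first time; later identical calls just restate its return value):
tree_sum(depth=4)
  tree_sum(depth=3)
    tree_sum(depth=2)
      tree_sum(depth=1)
        tree_sum(depth=0)
        -> return 2
        tree_sum(depth=0)
        -> return 2
      -> return 6
      tree_sum(depth=1) -> return 6  (same call as traced above)
    -> return 14
    tree_sum(depth=2) -> return 14  (same call as traced above)
  -> return 30
  tree_sum(depth=3) -> return 30  (same call as traced above)
-> return 62

Final answer: 62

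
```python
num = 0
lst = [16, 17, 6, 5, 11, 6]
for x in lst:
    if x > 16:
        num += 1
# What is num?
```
Trace:
  num=0
  num=0, x=16
  num=1, x=17
  num=1, x=6
  num=1, x=5
  num=1, x=11
  num=1, x=6

Final answer: 1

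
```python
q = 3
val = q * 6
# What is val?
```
Trace:
  q=3
  q=3, val=18

Final answer: 18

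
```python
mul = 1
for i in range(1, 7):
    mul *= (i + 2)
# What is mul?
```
Trace:
  mul=1
  mul=3, i=1
  mul=12, i=2
  mul=60, i=3
  mul=360, i=4
  mul=2520, i=5
  mul=20160, i=6

Final answer: 20160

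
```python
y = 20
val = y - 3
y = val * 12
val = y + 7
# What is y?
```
Trace:
  y=20
  y=20, val=17
  y=204, val=17
  y=204, val=211

Final answer: 204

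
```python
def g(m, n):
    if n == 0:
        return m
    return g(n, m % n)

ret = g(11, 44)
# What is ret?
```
Call trace:
g(m=11, n=44)
  g(m=44, n=11)
    g(m=11, n=0)
    -> return 11
  -> return 11
-> return 11

Final answer: 11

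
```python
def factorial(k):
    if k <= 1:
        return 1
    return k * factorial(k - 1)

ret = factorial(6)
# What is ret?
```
Call trace:
factorial(k=6)
  factorial(k=5)
    factorial(k=4)
      factorial(k=3)
        factorial(k=2)
          factorial(k=1)
          -> return 1
        -> return 2
      -> return 6
    -> return 24
  -> return 120
-> return 720

Final answer: 720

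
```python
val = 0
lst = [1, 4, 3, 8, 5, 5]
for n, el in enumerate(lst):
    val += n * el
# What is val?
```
Trace:
  val=0
  val=0, n=0, el=1
  val=4, n=1, el=4
  val=10, n=2, el=3
  val=34, n=3, el=8
  val=54, n=4, el=5
  val=79, n=5, el=5

Final answer: 79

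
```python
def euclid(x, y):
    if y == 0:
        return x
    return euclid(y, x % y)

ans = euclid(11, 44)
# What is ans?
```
Call trace:
euclid(x=11, y=44)
  euclid(x=44, y=11)
    euclid(x=11, y=0)
    -> return 11
  -> return 11
-> return 11

Final answer: 11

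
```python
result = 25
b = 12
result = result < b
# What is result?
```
Trace:
  result=25
  result=25, b=12
  result=False, b=12

Final answer: False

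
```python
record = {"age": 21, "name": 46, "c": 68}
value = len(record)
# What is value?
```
Trace:
  record={'age': 21, 'name': 46, 'c': 68}
  record={'age': 21, 'name': 46, 'c': 68}, value=3

Final answer: 3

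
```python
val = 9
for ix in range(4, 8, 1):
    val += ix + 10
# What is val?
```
Trace:
  val=9
  val=23, ix=4
  val=38, ix=5
  val=54, ix=6
  val=71, ix=7

Final answer: 71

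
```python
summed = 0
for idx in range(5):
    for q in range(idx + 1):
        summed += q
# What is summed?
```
Trace:
  summed=0
  summed=0, idx=0, q=0
  summed=0, idx=1, q=0
  summed=1, idx=1, q=1
  summed=1, idx=2, q=0
  summed=2, idx=2, q=1
  summed=4, idx=2, q=2
  summed=4, idx=3, q=0
  summed=5, idx=3, q=1
  summed=7, idx=3, q=2
  summed=10, idx=3, q=3
  summed=10, idx=4, q=0
  summed=11, idx=4, q=1
  summed=13, idx=4, q=2
  summed=16, idx=4, q=3
  summed=20, idx=4, q=4

Final answer: 20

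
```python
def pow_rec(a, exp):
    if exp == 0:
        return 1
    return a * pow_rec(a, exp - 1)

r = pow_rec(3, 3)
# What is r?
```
Call trace:
pow_rec(a=3, exp=3)
  pow_rec(a=3, exp=2)
    pow_rec(a=3, exp=1)
      pow_rec(a=3, exp=0)
      -> return 1
    -> return 3
  -> return 9
-> return 27

Final answer: 27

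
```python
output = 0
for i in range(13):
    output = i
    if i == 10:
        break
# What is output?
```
Trace:
  output=0
  output=0, i=0
  output=1, i=1
  output=2, i=2
  output=3, i=3
  output=4, i=4
  output=5, i=5
  output=6, i=6
  output=7, i=7
  output=8, i=8
  output=9, i=9
  output=10, i=10

Final answer: 10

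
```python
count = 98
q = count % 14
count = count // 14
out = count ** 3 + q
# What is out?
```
Trace:
  count=98
  count=98, q=0
  count=7, q=0
  count=7, q=0, out=343

Final answer: 343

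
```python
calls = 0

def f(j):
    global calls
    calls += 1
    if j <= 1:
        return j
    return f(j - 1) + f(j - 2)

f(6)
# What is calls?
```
Call trace (a repeated sub-call is expanded the first time; later identical calls just restate its return value):
f(j=6)
  f(j=5)
    f(j=4)
      f(j=3)
        f(j=2)
          f(j=1)
          -> return 1
          f(j=0)
          -> return 0
        -> return 1
        f(j=1)
        -> return 1
      -> return 2
      f(j=2) -> return 1  (same call as traced above)
    -> return 3
    f(j=3) -> return 2  (same call as traced above)
  -> return 5
  f(j=4) -> return 3  (same call as traced above)
-> return 8

calls is incremented once per call, so count the calls in each subtree. Let C(j) = number of calls made by f(j).
C(0) = C(1) = 1 (base case, no recursion); C(j) = 1 + C(j - 1) + C(j - 2) otherwise.
C(2) = 1 + C(1) + C(0) = 1 + 1 + 1 = 3
C(3) = 1 + C(2) + C(1) = 1 + 3 + 1 = 5
C(4) = 1 + C(3) + C(2) = 1 + 5 + 3 = 9
C(5) = 1 + C(4) + C(3) = 1 + 9 + 5 = 15
C(6) = 1 + C(5) + C(4) = 1 + 15 + 9 = 25
calls = C(6) = 25

Final answer: 25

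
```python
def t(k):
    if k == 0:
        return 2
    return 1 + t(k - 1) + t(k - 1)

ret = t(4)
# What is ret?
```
Call trace (a repeated sub-call is expanded the first time; later identical calls just restate its return value):
t(k=4)
  t(k=3)
    t(k=2)
      t(k=1)
        t(k=0)
        -> return 2
        t(k=0)
        -> return 2
      -> return 5
      t(k=1) -> return 5  (same call as traced above)
    -> return 11
    t(k=2) -> return 11  (same call as traced above)
  -> return 23
  t(k=3) -> return 23  (same call as traced above)
-> return 47

Final answer: 47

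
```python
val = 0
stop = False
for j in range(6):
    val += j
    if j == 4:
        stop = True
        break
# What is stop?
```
Trace:
  val=0
  val=0, stop=False
  val=0, stop=False, j=0
  val=1, stop=False, j=1
  val=3, stop=False, j=2
  val=6, stop=False, j=3
  val=10, stop=True, j=4

Final answer: True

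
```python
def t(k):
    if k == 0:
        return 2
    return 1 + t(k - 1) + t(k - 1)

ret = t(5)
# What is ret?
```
Call trace (a repeated sub-call is expanded the first time; later identical calls just restate its return value):
t(k=5)
  t(k=4)
    t(k=3)
      t(k=2)
        t(k=1)
          t(k=0)
          -> return 2
          t(k=0)
          -> return 2
        -> return 5
        t(k=1) -> return 5  (same call as traced above)
      -> return 11
      t(k=2) -> return 11  (same call as traced above)
    -> return 23
    t(k=3) -> return 23  (same call as traced above)
  -> return 47
  t(k=4) -> return 47  (same call as traced above)
-> return 95

Final answer: 95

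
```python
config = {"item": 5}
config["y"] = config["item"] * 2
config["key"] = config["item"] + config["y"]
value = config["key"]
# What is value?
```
Trace:
  config={'item': 5}
  config={'item': 5, 'y': 10}
  config={'item': 5, 'y': 10, 'key': 15}
  config={'item': 5, 'y': 10, 'key': 15}, value=15

Final answer: 15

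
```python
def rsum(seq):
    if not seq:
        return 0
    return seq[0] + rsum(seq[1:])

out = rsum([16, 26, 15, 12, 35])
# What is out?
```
Call trace:
rsum(seq=[16, 26, 15, 12, 35])
  rsum(seq=[26, 15, 12, 35])
    rsum(seq=[15, 12, 35])
      rsum(seq=[12, 35])
        rsum(seq=[35])
          rsum(seq=[])
          -> return 0
        -> return 35
      -> return 47
    -> return 62
  -> return 88
-> return 104

Final answer: 104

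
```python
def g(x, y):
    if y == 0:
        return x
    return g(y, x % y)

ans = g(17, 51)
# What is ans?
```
Call trace:
g(x=17, y=51)
  g(x=51, y=17)
    g(x=17, y=0)
    -> return 17
  -> return 17
-> return 17

Final answer: 17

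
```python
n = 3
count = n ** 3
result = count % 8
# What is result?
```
Trace:
  n=3
  n=3, count=27
  n=3, count=27, result=3

Final answer: 3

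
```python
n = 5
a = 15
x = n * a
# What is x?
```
Trace:
  n=5
  n=5, a=15
  n=5, a=15, x=75

Final answer: 75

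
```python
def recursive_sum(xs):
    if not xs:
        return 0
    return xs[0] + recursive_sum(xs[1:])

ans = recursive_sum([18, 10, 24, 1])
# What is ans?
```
Call trace:
recursive_sum(xs=[18, 10, 24, 1])
  recursive_sum(xs=[10, 24, 1])
    recursive_sum(xs=[24, 1])
      recursive_sum(xs=[1])
        recursive_sum(xs=[])
        -> return 0
      -> return 1
    -> return 25
  -> return 35
-> return 53

Final answer: 53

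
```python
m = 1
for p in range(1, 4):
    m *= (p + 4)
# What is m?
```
Trace:
  m=1
  m=5, p=1
  m=30, p=2
  m=210, p=3

Final answer: 210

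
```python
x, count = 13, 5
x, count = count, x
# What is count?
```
Trace:
  x=13, count=5
  x=5, count=13

Final answer: 13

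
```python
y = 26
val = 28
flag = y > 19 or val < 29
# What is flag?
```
Trace:
  y=26
  y=26, val=28
  y=26, val=28, flag=True

Final answer: True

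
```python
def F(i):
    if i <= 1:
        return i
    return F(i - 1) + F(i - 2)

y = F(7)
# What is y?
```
Call trace (a repeated sub-call is expanded the first time; later identical calls just restate its return value):
F(i=7)
  F(i=6)
    F(i=5)
      F(i=4)
        F(i=3)
          F(i=2)
            F(i=1)
            -> return 1
            F(i=0)
            -> return 0
          -> return 1
          F(i=1)
          -> return 1
        -> return 2
        F(i=2) -> return 1  (same call as traced above)
      -> return 3
      F(i=3) -> return 2  (same call as traced above)
    -> return 5
    F(i=4) -> return 3  (same call as traced above)
  -> return 8
  F(i=5) -> return 5  (same call as traced above)
-> return 13

Final answer: 13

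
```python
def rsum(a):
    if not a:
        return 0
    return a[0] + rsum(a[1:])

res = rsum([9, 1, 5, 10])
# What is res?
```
Call trace:
rsum(a=[9, 1, 5, 10])
  rsum(a=[1, 5, 10])
    rsum(a=[5, 10])
      rsum(a=[10])
        rsum(a=[])
        -> return 0
      -> return 10
    -> return 15
  -> return 16
-> return 25

Final answer: 25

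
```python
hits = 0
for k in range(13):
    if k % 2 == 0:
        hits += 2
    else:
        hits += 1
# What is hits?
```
Trace:
  hits=0
  hits=2, k=0
  hits=3, k=1
  hits=5, k=2
  hits=6, k=3
  hits=8, k=4
  hits=9, k=5
  hits=11, k=6
  hits=12, k=7
  hits=14, k=8
  hits=15, k=9
  hits=17, k=10
  hits=18, k=11
  hits=20, k=12

Final answer: 20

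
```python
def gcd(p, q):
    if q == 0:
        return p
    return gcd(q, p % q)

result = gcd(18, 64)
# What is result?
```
Call trace:
gcd(p=18, q=64)
  gcd(p=64, q=18)
    gcd(p=18, q=10)
      gcd(p=10, q=8)
        gcd(p=8, q=2)
          gcd(p=2, q=0)
          -> return 2
        -> return 2
      -> return 2
    -> return 2
  -> return 2
-> return 2

Final answer: 2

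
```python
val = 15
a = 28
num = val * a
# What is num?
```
Trace:
  val=15
  val=15, a=28
  val=15, a=28, num=420

Final answer: 420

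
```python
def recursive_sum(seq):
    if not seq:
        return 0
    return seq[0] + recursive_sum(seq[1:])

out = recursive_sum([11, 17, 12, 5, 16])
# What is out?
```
Call trace:
recursive_sum(seq=[11, 17, 12, 5, 16])
  recursive_sum(seq=[17, 12, 5, 16])
    recursive_sum(seq=[12, 5, 16])
      recursive_sum(seq=[5, 16])
        recursive_sum(seq=[16])
          recursive_sum(seq=[])
          -> return 0
        -> return 16
      -> return 21
    -> return 33
  -> return 50
-> return 61

Final answer: 61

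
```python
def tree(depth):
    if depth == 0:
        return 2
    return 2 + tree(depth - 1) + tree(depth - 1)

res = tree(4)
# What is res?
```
Call trace (a repeated sub-call is expanded the first time; later identical calls just restate its return value):
tree(depth=4)
  tree(depth=3)
    tree(depth=2)
      tree(depth=1)
        tree(depth=0)
        -> return 2
        tree(depth=0)
        -> return 2
      -> return 6
      tree(depth=1) -> return 6  (same call as traced above)
    -> return 14
    tree(depth=2) -> return 14  (same call as traced above)
  -> return 30
  tree(depth=3) -> return 30  (same call as traced above)
-> return 62

Final answer: 62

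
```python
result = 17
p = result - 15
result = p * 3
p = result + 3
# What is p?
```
Trace:
  result=17
  result=17, p=2
  result=6, p=2
  result=6, p=9

Final answer: 9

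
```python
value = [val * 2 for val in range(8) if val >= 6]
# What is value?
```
Trace:
  val=0
  val=1
  val=2
  val=3
  val=4
  val=5
  val=6
  val=7
  value=[12, 14]

Final answer: [12, 14]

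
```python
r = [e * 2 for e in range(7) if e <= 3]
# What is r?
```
Trace:
  e=0
  e=1
  e=2
  e=3
  e=4
  e=5
  e=6
  r=[0, 2, 4, 6]

Final answer: [0, 2, 4, 6]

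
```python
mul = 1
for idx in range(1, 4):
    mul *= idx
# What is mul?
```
Trace:
  mul=1
  mul=1, idx=1
  mul=2, idx=2
  mul=6, idx=3

Final answer: 6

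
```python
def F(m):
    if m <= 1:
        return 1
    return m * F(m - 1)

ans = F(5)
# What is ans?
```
Call trace:
F(m=5)
  F(m=4)
    F(m=3)
      F(m=2)
        F(m=1)
        -> return 1
      -> return 2
    -> return 6
  -> return 24
-> return 120

Final answer: 120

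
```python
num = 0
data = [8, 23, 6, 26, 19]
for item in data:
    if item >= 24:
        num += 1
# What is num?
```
Trace:
  num=0
  num=0, item=8
  num=0, item=23
  num=0, item=6
  num=1, item=26
  num=1, item=19

Final answer: 1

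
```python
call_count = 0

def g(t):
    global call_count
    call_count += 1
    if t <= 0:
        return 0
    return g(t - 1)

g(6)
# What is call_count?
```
Call trace:
g(t=6)
  g(t=5)
    g(t=4)
      g(t=3)
        g(t=2)
          g(t=1)
            g(t=0)
            -> return 0
          -> return 0
        -> return 0
      -> return 0
    -> return 0
  -> return 0
-> return 0

call_count is incremented once per call. g is entered once for each t = 6, 5, 4, 3, 2, 1, 0 (the t <= 0 call returns without recursing), i.e. 6 + 1 calls.
call_count = 7

Final answer: 7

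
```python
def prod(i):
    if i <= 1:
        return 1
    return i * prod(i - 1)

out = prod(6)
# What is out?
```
Call trace:
prod(i=6)
  prod(i=5)
    prod(i=4)
      prod(i=3)
        prod(i=2)
          prod(i=1)
          -> return 1
        -> return 2
      -> return 6
    -> return 24
  -> return 120
-> return 720

Final answer: 720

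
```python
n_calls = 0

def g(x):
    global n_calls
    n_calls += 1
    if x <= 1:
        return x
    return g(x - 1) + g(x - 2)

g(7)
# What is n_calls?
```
Call trace (a repeated sub-call is expanded the first time; later identical calls just restate its return value):
g(x=7)
  g(x=6)
    g(x=5)
      g(x=4)
        g(x=3)
          g(x=2)
            g(x=1)
            -> return 1
            g(x=0)
            -> return 0
          -> return 1
          g(x=1)
          -> return 1
        -> return 2
        g(x=2) -> return 1  (same call as traced above)
      -> return 3
      g(x=3) -> return 2  (same call as traced above)
    -> return 5
    g(x=4) -> return 3  (same call as traced above)
  -> return 8
  g(x=5) -> return 5  (same call as traced above)
-> return 13

n_calls is incremented once per call, so count the calls in each subtree. Let C(x) = number of calls made by g(x).
C(0) = C(1) = 1 (base case, no recursion); C(x) = 1 + C(x - 1) + C(x - 2) otherwise.
C(2) = 1 + C(1) + C(0) = 1 + 1 + 1 = 3
C(3) = 1 + C(2) + C(1) = 1 + 3 + 1 = 5
C(4) = 1 + C(3) + C(2) = 1 + 5 + 3 = 9
C(5) = 1 + C(4) + C(3) = 1 + 9 + 5 = 15
C(6) = 1 + C(5) + C(4) = 1 + 15 + 9 = 25
C(7) = 1 + C(6) + C(5) = 1 + 25 + 15 = 41
n_calls = C(7) = 41

Final answer: 41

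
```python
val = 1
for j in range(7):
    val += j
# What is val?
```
Trace:
  val=1
  val=1, j=0
  val=2, j=1
  val=4, j=2
  val=7, j=3
  val=11, j=4
  val=16, j=5
  val=22, j=6

Final answer: 22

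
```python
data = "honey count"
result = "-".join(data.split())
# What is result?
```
Trace:
  data='honey count'
  data='honey count', result='honey-count'

Final answer: 'honey-count'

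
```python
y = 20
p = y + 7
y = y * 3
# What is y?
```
Trace:
  y=20
  y=20, p=27
  y=60, p=27

Final answer: 60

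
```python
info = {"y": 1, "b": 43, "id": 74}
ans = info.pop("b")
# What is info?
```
Trace:
  info={'y': 1, 'b': 43, 'id': 74}
  info={'y': 1, 'id': 74}, ans=43

Final answer: {'y': 1, 'id': 74}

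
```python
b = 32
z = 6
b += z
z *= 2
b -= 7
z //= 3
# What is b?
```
Trace:
  b=32
  b=32, z=6
  b=38, z=6
  b=38, z=12
  b=31, z=12
  b=31, z=4

Final answer: 31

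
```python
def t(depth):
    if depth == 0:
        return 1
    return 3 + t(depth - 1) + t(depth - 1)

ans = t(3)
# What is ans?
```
Call trace (a repeated sub-call is expanded the first time; later identical calls just restate its return value):
t(depth=3)
  t(depth=2)
    t(depth=1)
      t(depth=0)
      -> return 1
      t(depth=0)
      -> return 1
    -> return 5
    t(depth=1) -> return 5  (same call as traced above)
  -> return 13
  t(depth=2) -> return 13  (same call as traced above)
-> return 29

Final answer: 29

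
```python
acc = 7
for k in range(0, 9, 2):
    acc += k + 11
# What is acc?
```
Trace:
  acc=7
  acc=18, k=0
  acc=31, k=2
  acc=46, k=4
  acc=63, k=6
  acc=82, k=8

Final answer: 82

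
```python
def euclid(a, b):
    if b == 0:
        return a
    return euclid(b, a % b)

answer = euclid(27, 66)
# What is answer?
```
Call trace:
euclid(a=27, b=66)
  euclid(a=66, b=27)
    euclid(a=27, b=12)
      euclid(a=12, b=3)
        euclid(a=3, b=0)
        -> return 3
      -> return 3
    -> return 3
  -> return 3
-> return 3

Final answer: 3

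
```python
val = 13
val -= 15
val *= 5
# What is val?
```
Trace:
  val=13
  val=-2
  val=-10

Final answer: -10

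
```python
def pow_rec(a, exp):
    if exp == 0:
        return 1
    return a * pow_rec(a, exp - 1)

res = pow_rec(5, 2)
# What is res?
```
Call trace:
pow_rec(a=5, exp=2)
  pow_rec(a=5, exp=1)
    pow_rec(a=5, exp=0)
    -> return 1
  -> return 5
-> return 25

Final answer: 25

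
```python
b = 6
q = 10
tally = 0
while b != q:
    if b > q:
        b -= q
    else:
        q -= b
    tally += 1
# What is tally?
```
Trace:
  b=6
  b=6, q=10
  b=6, q=10, tally=0
  b=6, q=4, tally=1
  b=2, q=4, tally=2
  b=2, q=2, tally=3

Final answer: 3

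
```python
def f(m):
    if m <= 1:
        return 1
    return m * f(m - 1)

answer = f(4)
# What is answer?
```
Call trace:
f(m=4)
  f(m=3)
    f(m=2)
      f(m=1)
      -> return 1
    -> return 2
  -> return 6
-> return 24

Final answer: 24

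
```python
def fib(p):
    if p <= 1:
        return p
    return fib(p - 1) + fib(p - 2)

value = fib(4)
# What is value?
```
Call trace (a repeated sub-call is expanded the first time; later identical calls just restate its return value):
fib(p=4)
  fib(p=3)
    fib(p=2)
      fib(p=1)
      -> return 1
      fib(p=0)
      -> return 0
    -> return 1
    fib(p=1)
    -> return 1
  -> return 2
  fib(p=2) -> return 1  (same call as traced above)
-> return 3

Final answer: 3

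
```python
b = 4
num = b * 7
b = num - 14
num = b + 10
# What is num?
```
Trace:
  b=4
  b=4, num=28
  b=14, num=28
  b=14, num=24

Final answer: 24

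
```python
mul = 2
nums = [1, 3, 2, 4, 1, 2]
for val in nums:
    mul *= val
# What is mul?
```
Trace:
  mul=2
  mul=2, val=1
  mul=6, val=3
  mul=12, val=2
  mul=48, val=4
  mul=48, val=1
  mul=96, val=2

Final answer: 96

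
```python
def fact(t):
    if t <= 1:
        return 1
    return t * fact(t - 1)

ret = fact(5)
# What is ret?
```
Call trace:
fact(t=5)
  fact(t=4)
    fact(t=3)
      fact(t=2)
        fact(t=1)
        -> return 1
      -> return 2
    -> return 6
  -> return 24
-> return 120

Final answer: 120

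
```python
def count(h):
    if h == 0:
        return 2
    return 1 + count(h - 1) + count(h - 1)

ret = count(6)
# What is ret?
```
Call trace (a repeated sub-call is expanded the first time; later identical calls just restate its return value):
count(h=6)
  count(h=5)
    count(h=4)
      count(h=3)
        count(h=2)
          count(h=1)
            count(h=0)
            -> return 2
            count(h=0)
            -> return 2
          -> return 5
          count(h=1) -> return 5  (same call as traced above)
        -> return 11
        count(h=2) -> return 11  (same call as traced above)
      -> return 23
      count(h=3) -> return 23  (same call as traced above)
    -> return 47
    count(h=4) -> return 47  (same call as traced above)
  -> return 95
  count(h=5) -> return 95  (same call as traced above)
-> return 191

Final answer: 191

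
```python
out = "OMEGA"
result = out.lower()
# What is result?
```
Trace:
  out='OMEGA'
  out='OMEGA', result='omega'

Final answer: 'omega'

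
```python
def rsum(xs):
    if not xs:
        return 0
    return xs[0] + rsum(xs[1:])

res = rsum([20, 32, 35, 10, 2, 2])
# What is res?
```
Call trace:
rsum(xs=[20, 32, 35, 10, 2, 2])
  rsum(xs=[32, 35, 10, 2, 2])
    rsum(xs=[35, 10, 2, 2])
      rsum(xs=[10, 2, 2])
        rsum(xs=[2, 2])
          rsum(xs=[2])
            rsum(xs=[])
            -> return 0
          -> return 2
        -> return 4
      -> return 14
    -> return 49
  -> return 81
-> return 101

Final answer: 101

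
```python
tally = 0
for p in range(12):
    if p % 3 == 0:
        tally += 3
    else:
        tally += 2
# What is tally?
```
Trace:
  tally=0
  tally=3, p=0
  tally=5, p=1
  tally=7, p=2
  tally=10, p=3
  tally=12, p=4
  tally=14, p=5
  tally=17, p=6
  tally=19, p=7
  tally=21, p=8
  tally=24, p=9
  tally=26, p=10
  tally=28, p=11

Final answer: 28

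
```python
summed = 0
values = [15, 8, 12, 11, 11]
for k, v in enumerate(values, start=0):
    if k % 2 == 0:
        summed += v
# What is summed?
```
Trace:
  summed=0
  summed=15, k=0, v=15
  summed=15, k=1, v=8
  summed=27, k=2, v=12
  summed=27, k=3, v=11
  summed=38, k=4, v=11

Final answer: 38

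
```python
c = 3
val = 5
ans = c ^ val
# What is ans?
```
Trace:
  c=3
  c=3, val=5
  c=3, val=5, ans=6

Final answer: 6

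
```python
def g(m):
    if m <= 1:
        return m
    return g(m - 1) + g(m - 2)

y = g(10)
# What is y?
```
Call trace (a repeated sub-call is expanded the first time; later identical calls just restate its return value):
g(m=10)
  g(m=9)
    g(m=8)
      g(m=7)
        g(m=6)
          g(m=5)
            g(m=4)
              g(m=3)
                g(m=2)
                  g(m=1)
                  -> return 1
                  g(m=0)
                  -> return 0
                -> return 1
                g(m=1)
                -> return 1
              -> return 2
              g(m=2) -> return 1  (same call as traced above)
            -> return 3
            g(m=3) -> return 2  (same call as traced above)
          -> return 5
          g(m=4) -> return 3  (same call as traced above)
        -> return 8
        g(m=5) -> return 5  (same call as traced above)
      -> return 13
      g(m=6) -> return 8  (same call as traced above)
    -> return 21
    g(m=7) -> return 13  (same call as traced above)
  -> return 34
  g(m=8) -> return 21  (same call as traced above)
-> return 55

Final answer: 55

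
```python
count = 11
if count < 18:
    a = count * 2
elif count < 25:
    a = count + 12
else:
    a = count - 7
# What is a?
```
Trace:
  count=11
  count=11, a=22

Final answer: 22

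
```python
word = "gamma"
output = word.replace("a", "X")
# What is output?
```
Trace:
  word='gamma'
  word='gamma', output='gXmmX'

Final answer: 'gXmmX'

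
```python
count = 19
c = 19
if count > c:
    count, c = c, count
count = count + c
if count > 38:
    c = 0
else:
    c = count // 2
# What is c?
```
Trace:
  count=19
  count=19, c=19
  count=19, c=19
  count=38, c=19
  count=38, c=19

Final answer: 19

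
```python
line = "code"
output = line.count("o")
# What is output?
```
Trace:
  line='code'
  line='code', output=1

Final answer: 1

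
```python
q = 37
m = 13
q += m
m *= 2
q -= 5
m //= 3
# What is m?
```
Trace:
  q=37
  q=37, m=13
  q=50, m=13
  q=50, m=26
  q=45, m=26
  q=45, m=8

Final answer: 8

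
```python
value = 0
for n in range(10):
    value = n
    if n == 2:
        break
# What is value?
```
Trace:
  value=0
  value=0, n=0
  value=1, n=1
  value=2, n=2

Final answer: 2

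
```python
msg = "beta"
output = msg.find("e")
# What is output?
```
Trace:
  msg='beta'
  msg='beta', output=1

Final answer: 1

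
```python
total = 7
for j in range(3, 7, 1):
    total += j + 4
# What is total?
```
Trace:
  total=7
  total=14, j=3
  total=22, j=4
  total=31, j=5
  total=41, j=6

Final answer: 41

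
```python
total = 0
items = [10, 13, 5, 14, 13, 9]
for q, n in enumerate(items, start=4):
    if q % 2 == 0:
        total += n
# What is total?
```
Trace:
  total=0
  total=10, q=4, n=10
  total=10, q=5, n=13
  total=15, q=6, n=5
  total=15, q=7, n=14
  total=28, q=8, n=13
  total=28, q=9, n=9

Final answer: 28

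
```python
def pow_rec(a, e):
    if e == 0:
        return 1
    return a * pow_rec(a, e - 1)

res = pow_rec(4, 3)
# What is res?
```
Call trace:
pow_rec(a=4, e=3)
  pow_rec(a=4, e=2)
    pow_rec(a=4, e=1)
      pow_rec(a=4, e=0)
      -> return 1
    -> return 4
  -> return 16
-> return 64

Final answer: 64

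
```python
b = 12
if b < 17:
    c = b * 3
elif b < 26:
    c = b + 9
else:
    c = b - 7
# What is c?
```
Trace:
  b=12
  b=12, c=36

Final answer: 36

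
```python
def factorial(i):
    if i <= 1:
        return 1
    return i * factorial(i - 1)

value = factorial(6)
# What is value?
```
Call trace:
factorial(i=6)
  factorial(i=5)
    factorial(i=4)
      factorial(i=3)
        factorial(i=2)
          factorial(i=1)
          -> return 1
        -> return 2
      -> return 6
    -> return 24
  -> return 120
-> return 720

Final answer: 720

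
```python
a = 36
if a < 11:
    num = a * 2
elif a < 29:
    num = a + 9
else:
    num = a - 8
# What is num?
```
Trace:
  a=36
  a=36, num=28

Final answer: 28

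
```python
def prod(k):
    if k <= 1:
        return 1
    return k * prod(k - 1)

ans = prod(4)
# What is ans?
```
Call trace:
prod(k=4)
  prod(k=3)
    prod(k=2)
      prod(k=1)
      -> return 1
    -> return 2
  -> return 6
-> return 24

Final answer: 24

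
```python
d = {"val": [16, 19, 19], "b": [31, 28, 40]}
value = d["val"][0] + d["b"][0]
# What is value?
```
Trace:
  d={'val': [16, 19, 19], 'b': [31, 28, 40]}
  d={'val': [16, 19, 19], 'b': [31, 28, 40]}, value=47

Final answer: 47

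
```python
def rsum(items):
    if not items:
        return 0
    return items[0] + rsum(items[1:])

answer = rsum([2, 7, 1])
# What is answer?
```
Call trace:
rsum(items=[2, 7, 1])
  rsum(items=[7, 1])
    rsum(items=[1])
      rsum(items=[])
      -> return 0
    -> return 1
  -> return 8
-> return 10

Final answer: 10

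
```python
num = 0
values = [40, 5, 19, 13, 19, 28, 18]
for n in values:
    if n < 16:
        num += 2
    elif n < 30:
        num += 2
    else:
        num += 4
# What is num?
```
Trace:
  num=0
  num=4, n=40
  num=6, n=5
  num=8, n=19
  num=10, n=13
  num=12, n=19
  num=14, n=28
  num=16, n=18

Final answer: 16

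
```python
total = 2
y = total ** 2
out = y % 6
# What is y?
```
Trace:
  total=2
  total=2, y=4
  total=2, y=4, out=4

Final answer: 4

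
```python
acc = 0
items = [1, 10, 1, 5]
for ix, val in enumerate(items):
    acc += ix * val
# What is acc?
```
Trace:
  acc=0
  acc=0, ix=0, val=1
  acc=10, ix=1, val=10
  acc=12, ix=2, val=1
  acc=27, ix=3, val=5

Final answer: 27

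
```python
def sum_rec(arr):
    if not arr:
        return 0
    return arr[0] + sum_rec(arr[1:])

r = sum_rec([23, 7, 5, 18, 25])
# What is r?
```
Call trace:
sum_rec(arr=[23, 7, 5, 18, 25])
  sum_rec(arr=[7, 5, 18, 25])
    sum_rec(arr=[5, 18, 25])
      sum_rec(arr=[18, 25])
        sum_rec(arr=[25])
          sum_rec(arr=[])
          -> return 0
        -> return 25
      -> return 43
    -> return 48
  -> return 55
-> return 78

Final answer: 78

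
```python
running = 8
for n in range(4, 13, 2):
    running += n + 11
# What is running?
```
Trace:
  running=8
  running=23, n=4
  running=40, n=6
  running=59, n=8
  running=80, n=10
  running=103, n=12

Final answer: 103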